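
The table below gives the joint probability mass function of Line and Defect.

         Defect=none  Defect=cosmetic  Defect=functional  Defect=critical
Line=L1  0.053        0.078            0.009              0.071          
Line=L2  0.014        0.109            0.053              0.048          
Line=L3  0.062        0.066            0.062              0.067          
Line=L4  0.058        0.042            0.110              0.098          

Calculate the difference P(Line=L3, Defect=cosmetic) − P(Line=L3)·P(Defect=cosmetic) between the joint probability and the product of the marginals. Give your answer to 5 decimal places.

P(Line=L3) = 0.062 + 0.066 + 0.062 + 0.067 = 0.257.
P(Defect=cosmetic) = 0.078 + 0.109 + 0.066 + 0.042 = 0.295.
P(Line=L3, Defect=cosmetic) − P(Line=L3)P(Defect=cosmetic) = 0.066 − 0.257×0.295 = -0.00982.

-0.00982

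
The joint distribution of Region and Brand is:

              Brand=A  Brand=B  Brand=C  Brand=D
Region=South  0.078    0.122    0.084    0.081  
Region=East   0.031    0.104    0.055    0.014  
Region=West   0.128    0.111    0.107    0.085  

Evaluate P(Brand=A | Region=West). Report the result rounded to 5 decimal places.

P(Region=West) = 0.128 + 0.111 + 0.107 + 0.085 = 0.431.
P(Brand=A | Region=West) = 0.128/0.431 = 0.29698.

0.29698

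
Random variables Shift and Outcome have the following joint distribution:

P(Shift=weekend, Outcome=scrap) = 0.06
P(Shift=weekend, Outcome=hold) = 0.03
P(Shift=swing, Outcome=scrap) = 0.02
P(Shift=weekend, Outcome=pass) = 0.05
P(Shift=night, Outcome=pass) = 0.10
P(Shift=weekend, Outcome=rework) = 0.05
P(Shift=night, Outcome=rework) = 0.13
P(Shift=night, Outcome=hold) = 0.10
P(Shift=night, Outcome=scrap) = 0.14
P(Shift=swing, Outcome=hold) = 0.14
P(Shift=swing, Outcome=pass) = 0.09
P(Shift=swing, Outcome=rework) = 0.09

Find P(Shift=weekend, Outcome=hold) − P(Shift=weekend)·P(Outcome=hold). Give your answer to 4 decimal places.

-0.0213

P(Shift=weekend) = 0.05 + 0.05 + 0.06 + 0.03 = 0.19.
P(Outcome=hold) = 0.14 + 0.10 + 0.03 = 0.27.
P(Shift=weekend, Outcome=hold) − P(Shift=weekend)P(Outcome=hold) = 0.03 − 0.19×0.27 = -0.0213.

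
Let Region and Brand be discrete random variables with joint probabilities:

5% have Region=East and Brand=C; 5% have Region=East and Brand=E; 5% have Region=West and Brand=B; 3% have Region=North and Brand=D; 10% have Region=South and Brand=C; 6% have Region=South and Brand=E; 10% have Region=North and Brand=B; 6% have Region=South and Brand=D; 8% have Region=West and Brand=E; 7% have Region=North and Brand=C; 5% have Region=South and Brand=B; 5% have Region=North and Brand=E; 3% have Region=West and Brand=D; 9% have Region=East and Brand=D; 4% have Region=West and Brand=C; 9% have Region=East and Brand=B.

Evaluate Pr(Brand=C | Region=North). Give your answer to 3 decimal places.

P(Region=North) = 0.10 + 0.07 + 0.03 + 0.05 = 0.25.
P(Brand=C | Region=North) = 0.07/0.25 = 0.280.

0.280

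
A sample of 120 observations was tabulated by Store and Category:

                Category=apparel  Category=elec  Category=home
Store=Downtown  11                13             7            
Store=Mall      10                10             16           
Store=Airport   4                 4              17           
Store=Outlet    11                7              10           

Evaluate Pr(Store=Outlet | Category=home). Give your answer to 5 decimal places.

Total with Category=home: 7 + 16 + 17 + 10 = 50.
P(Store=Outlet | Category=home) = 10/50 = 0.20000.

0.20000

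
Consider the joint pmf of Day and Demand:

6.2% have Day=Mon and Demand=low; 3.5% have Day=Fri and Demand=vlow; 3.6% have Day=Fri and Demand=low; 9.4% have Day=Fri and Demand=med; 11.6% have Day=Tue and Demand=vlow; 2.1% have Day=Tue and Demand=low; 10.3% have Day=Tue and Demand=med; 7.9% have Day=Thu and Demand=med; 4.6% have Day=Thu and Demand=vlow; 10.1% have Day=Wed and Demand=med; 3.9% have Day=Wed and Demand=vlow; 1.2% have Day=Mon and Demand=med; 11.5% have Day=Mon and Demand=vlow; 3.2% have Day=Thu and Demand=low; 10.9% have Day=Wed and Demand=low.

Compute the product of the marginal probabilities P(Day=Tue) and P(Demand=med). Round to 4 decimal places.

0.0934

P(Day=Tue) = 0.116 + 0.021 + 0.103 = 0.240.
P(Demand=med) = 0.012 + 0.103 + 0.101 + 0.079 + 0.094 = 0.389.
Product: 0.240 × 0.389 = 0.0934.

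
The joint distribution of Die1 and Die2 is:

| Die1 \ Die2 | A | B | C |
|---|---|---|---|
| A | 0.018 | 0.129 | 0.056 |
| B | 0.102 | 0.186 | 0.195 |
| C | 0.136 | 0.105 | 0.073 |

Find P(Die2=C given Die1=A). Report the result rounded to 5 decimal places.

0.27586

P(Die1=A) = 0.018 + 0.129 + 0.056 = 0.203.
P(Die2=C | Die1=A) = 0.056/0.203 = 0.27586.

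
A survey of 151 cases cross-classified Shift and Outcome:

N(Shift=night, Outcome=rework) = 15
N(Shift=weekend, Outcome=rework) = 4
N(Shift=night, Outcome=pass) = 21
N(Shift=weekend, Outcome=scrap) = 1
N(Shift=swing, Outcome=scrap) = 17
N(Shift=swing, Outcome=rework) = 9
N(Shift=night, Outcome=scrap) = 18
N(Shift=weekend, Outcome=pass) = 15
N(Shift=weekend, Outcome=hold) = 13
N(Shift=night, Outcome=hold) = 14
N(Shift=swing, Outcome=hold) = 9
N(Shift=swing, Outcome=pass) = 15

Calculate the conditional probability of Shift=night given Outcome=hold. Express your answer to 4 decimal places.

0.3889

Total with Outcome=hold: 9 + 14 + 13 = 36.
P(Shift=night | Outcome=hold) = 14/36 = 0.3889.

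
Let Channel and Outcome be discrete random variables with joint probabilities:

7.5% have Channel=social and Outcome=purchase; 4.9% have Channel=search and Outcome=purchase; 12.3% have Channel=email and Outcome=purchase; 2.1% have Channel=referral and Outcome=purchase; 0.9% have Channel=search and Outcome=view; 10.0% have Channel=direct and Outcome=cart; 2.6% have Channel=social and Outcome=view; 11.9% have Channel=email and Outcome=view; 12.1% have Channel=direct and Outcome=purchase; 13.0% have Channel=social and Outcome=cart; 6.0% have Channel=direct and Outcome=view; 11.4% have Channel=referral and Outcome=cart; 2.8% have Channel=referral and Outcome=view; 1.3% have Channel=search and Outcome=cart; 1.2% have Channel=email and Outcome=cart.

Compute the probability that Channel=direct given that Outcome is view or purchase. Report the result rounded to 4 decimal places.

0.2868

P(Outcome=view) = 0.119 + 0.009 + 0.026 + 0.060 + 0.028 = 0.242.
P(Outcome=purchase) = 0.123 + 0.049 + 0.075 + 0.121 + 0.021 = 0.389.
P(Outcome ∈ {view, purchase}) = 0.242 + 0.389 = 0.631; P(Channel=direct, Outcome ∈ {view, purchase}) = 0.060 + 0.121 = 0.181.
P(Channel=direct | Outcome ∈ {view, purchase}) = 0.181/0.631 = 0.2868.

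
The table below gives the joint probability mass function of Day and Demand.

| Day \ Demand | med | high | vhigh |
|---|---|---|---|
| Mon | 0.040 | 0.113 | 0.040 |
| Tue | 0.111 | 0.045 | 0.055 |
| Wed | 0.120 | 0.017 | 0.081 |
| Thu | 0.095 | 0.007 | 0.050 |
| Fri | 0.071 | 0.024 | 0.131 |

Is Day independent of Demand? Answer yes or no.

no

P(Day=Mon) = 0.193 and P(Demand=high) = 0.206, so their product is 0.03976, but P(Day=Mon, Demand=high) = 0.113. Since these differ, Day and Demand are not independent.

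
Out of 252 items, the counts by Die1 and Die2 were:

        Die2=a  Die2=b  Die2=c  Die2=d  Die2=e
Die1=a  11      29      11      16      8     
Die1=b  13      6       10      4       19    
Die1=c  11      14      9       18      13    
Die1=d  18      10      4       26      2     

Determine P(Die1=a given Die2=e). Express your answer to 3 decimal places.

Total with Die2=e: 8 + 19 + 13 + 2 = 42.
P(Die1=a | Die2=e) = 8/42 = 0.190.

0.190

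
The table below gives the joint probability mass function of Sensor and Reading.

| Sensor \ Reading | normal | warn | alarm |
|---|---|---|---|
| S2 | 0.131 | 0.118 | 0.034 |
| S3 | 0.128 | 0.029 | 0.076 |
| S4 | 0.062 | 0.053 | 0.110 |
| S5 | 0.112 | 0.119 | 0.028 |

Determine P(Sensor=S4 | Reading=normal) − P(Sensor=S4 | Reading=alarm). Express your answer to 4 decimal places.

-0.3004

P(Reading=normal) = 0.131 + 0.128 + 0.062 + 0.112 = 0.433; P(Sensor=S4 | Reading=normal) = 0.062/0.433 = 0.14319.
P(Reading=alarm) = 0.034 + 0.076 + 0.110 + 0.028 = 0.248; P(Sensor=S4 | Reading=alarm) = 0.110/0.248 = 0.44355.
Difference = -0.3004.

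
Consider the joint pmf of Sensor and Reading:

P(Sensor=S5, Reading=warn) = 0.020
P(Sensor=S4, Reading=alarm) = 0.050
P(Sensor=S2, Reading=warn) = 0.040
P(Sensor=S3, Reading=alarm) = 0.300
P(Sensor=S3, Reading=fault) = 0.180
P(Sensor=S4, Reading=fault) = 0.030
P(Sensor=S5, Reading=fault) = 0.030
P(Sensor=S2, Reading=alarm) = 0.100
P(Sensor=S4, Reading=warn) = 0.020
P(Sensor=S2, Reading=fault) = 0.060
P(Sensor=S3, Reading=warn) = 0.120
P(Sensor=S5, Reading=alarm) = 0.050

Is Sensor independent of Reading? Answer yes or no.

yes

Every cell satisfies P(Sensor,Reading) = P(Sensor)·P(Reading). For instance P(Sensor=S3) = 0.600, P(Reading=alarm) = 0.500, and 0.600×0.500 = 0.300 matches the joint entry. So Sensor and Reading are independent.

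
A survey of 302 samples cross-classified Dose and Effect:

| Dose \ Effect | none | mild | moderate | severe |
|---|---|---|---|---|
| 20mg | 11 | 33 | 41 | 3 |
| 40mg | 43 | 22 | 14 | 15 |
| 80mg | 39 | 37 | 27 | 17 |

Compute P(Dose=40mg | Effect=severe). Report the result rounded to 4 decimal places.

0.4286

Total with Effect=severe: 3 + 15 + 17 = 35.
P(Dose=40mg | Effect=severe) = 15/35 = 0.4286.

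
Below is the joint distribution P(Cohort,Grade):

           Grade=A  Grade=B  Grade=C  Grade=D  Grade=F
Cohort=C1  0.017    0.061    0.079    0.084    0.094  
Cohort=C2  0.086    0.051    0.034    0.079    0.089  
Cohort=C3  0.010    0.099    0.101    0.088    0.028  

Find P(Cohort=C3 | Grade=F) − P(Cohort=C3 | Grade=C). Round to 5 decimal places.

P(Grade=F) = 0.094 + 0.089 + 0.028 = 0.211; P(Cohort=C3 | Grade=F) = 0.028/0.211 = 0.132701.
P(Grade=C) = 0.079 + 0.034 + 0.101 = 0.214; P(Cohort=C3 | Grade=C) = 0.101/0.214 = 0.471963.
Difference = -0.33926.

-0.33926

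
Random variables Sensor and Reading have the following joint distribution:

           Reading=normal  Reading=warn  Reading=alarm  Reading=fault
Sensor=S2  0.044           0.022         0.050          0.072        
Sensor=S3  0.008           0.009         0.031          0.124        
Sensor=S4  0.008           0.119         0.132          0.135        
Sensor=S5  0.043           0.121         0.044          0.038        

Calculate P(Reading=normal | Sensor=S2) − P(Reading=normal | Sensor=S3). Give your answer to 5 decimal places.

P(Sensor=S2) = 0.044 + 0.022 + 0.050 + 0.072 = 0.188; P(Reading=normal | Sensor=S2) = 0.044/0.188 = 0.234043.
P(Sensor=S3) = 0.008 + 0.009 + 0.031 + 0.124 = 0.172; P(Reading=normal | Sensor=S3) = 0.008/0.172 = 0.046512.
Difference = 0.18753.

0.18753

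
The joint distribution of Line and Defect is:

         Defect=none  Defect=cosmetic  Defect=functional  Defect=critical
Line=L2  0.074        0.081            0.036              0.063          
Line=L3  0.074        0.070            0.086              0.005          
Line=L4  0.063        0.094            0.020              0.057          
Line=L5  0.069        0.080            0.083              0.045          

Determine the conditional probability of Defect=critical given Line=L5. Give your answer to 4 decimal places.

0.1625

P(Line=L5) = 0.069 + 0.080 + 0.083 + 0.045 = 0.277.
P(Defect=critical | Line=L5) = 0.045/0.277 = 0.1625.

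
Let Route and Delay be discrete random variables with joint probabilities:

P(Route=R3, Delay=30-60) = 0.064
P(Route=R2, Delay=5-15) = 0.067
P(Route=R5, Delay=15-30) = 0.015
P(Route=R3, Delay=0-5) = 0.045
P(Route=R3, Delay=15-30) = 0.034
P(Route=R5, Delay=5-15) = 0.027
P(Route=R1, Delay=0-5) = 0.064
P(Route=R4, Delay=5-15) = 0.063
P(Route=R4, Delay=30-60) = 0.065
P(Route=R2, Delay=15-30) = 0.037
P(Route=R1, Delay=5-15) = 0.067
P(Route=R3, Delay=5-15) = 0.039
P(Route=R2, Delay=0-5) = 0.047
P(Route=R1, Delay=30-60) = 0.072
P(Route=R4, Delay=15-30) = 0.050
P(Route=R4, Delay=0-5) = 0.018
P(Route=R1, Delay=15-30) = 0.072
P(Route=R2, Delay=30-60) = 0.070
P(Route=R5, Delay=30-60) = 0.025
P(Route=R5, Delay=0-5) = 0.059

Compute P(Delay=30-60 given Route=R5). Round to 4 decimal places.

P(Route=R5) = 0.059 + 0.027 + 0.015 + 0.025 = 0.126.
P(Delay=30-60 | Route=R5) = 0.025/0.126 = 0.1984.

0.1984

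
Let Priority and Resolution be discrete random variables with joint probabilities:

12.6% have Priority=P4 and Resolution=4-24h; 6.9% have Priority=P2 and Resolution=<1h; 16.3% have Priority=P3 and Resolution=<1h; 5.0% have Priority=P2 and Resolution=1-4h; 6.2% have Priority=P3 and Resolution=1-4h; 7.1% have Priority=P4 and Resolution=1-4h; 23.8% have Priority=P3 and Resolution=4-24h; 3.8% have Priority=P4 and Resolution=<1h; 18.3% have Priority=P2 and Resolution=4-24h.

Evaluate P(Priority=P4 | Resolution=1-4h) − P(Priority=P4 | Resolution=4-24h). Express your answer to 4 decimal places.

0.1576

P(Resolution=1-4h) = 0.050 + 0.062 + 0.071 = 0.183; P(Priority=P4 | Resolution=1-4h) = 0.071/0.183 = 0.38798.
P(Resolution=4-24h) = 0.183 + 0.238 + 0.126 = 0.547; P(Priority=P4 | Resolution=4-24h) = 0.126/0.547 = 0.23035.
Difference = 0.1576.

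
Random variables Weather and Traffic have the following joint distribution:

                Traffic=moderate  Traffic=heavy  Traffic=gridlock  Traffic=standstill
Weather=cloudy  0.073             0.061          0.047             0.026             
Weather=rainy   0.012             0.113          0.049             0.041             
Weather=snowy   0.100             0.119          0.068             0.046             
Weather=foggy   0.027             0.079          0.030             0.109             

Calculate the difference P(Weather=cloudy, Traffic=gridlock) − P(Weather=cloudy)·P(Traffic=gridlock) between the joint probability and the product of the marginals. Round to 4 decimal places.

P(Weather=cloudy) = 0.073 + 0.061 + 0.047 + 0.026 = 0.207.
P(Traffic=gridlock) = 0.047 + 0.049 + 0.068 + 0.030 = 0.194.
P(Weather=cloudy, Traffic=gridlock) − P(Weather=cloudy)P(Traffic=gridlock) = 0.047 − 0.207×0.194 = 0.0068.

0.0068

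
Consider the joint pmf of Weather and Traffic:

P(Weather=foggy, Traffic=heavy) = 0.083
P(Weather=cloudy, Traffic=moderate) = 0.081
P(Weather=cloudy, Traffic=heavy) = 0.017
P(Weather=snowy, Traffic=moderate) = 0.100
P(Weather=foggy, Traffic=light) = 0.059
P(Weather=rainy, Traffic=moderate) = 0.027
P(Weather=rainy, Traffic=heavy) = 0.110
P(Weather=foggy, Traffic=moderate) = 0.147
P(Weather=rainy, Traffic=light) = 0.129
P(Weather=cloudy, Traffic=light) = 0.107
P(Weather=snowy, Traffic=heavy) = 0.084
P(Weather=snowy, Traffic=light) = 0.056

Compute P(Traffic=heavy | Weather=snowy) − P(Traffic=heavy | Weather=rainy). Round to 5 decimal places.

P(Weather=snowy) = 0.056 + 0.100 + 0.084 = 0.240; P(Traffic=heavy | Weather=snowy) = 0.084/0.240 = 0.350000.
P(Weather=rainy) = 0.129 + 0.027 + 0.110 = 0.266; P(Traffic=heavy | Weather=rainy) = 0.110/0.266 = 0.413534.
Difference = -0.06353.

-0.06353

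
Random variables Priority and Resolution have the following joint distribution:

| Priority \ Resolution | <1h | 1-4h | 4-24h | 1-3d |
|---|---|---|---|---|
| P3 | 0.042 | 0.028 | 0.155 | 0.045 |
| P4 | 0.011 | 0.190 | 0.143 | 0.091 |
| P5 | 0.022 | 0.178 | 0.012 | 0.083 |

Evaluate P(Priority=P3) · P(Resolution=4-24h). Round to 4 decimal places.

0.0837

P(Priority=P3) = 0.042 + 0.028 + 0.155 + 0.045 = 0.270.
P(Resolution=4-24h) = 0.155 + 0.143 + 0.012 = 0.310.
Product: 0.270 × 0.310 = 0.0837.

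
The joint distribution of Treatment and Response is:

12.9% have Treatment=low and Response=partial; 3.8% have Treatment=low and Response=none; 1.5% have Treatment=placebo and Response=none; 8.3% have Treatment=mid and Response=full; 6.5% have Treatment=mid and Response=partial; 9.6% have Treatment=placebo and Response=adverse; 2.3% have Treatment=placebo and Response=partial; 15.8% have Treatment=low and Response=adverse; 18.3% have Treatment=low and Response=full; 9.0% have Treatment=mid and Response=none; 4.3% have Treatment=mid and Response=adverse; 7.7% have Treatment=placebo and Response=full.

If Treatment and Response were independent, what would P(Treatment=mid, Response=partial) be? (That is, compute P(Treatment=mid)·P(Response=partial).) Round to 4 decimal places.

0.0610

P(Treatment=mid) = 0.090 + 0.065 + 0.083 + 0.043 = 0.281.
P(Response=partial) = 0.023 + 0.129 + 0.065 = 0.217.
Product: 0.281 × 0.217 = 0.0610.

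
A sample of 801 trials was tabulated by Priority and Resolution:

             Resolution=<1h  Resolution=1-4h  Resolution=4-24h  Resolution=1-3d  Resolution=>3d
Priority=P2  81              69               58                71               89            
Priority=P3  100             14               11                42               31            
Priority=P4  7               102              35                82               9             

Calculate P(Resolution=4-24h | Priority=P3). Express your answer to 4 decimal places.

0.0556

Total with Priority=P3: 100 + 14 + 11 + 42 + 31 = 198.
P(Resolution=4-24h | Priority=P3) = 11/198 = 0.0556.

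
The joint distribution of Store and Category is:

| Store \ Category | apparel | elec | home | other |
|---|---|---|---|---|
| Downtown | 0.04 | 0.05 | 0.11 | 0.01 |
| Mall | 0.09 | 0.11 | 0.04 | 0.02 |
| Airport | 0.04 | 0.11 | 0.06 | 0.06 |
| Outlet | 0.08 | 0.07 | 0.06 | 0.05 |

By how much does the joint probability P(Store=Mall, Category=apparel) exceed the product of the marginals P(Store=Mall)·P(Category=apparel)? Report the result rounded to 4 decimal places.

0.0250

P(Store=Mall) = 0.09 + 0.11 + 0.04 + 0.02 = 0.26.
P(Category=apparel) = 0.04 + 0.09 + 0.04 + 0.08 = 0.25.
P(Store=Mall, Category=apparel) − P(Store=Mall)P(Category=apparel) = 0.09 − 0.26×0.25 = 0.0250.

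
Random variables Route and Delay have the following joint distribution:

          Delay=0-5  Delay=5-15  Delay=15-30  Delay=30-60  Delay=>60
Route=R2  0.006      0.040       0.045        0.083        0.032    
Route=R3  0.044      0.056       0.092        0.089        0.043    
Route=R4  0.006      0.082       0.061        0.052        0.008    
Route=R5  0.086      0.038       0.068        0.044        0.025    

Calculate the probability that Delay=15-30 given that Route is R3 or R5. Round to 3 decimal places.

P(Route=R3) = 0.044 + 0.056 + 0.092 + 0.089 + 0.043 = 0.324.
P(Route=R5) = 0.086 + 0.038 + 0.068 + 0.044 + 0.025 = 0.261.
P(Route ∈ {R3, R5}) = 0.324 + 0.261 = 0.585; P(Delay=15-30, Route ∈ {R3, R5}) = 0.092 + 0.068 = 0.160.
P(Delay=15-30 | Route ∈ {R3, R5}) = 0.160/0.585 = 0.274.

0.274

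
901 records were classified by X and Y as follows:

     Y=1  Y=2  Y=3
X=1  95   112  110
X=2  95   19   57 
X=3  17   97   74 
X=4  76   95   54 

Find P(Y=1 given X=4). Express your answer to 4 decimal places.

0.3378

Total with X=4: 76 + 95 + 54 = 225.
P(Y=1 | X=4) = 76/225 = 0.3378.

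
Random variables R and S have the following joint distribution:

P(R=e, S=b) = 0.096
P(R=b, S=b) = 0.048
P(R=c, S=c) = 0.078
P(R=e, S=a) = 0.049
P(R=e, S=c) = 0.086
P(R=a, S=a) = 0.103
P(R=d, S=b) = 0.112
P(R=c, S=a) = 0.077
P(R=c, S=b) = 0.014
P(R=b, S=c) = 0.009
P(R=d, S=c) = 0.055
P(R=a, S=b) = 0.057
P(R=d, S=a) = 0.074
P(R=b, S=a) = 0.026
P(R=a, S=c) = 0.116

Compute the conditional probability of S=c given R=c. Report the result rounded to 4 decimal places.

P(R=c) = 0.077 + 0.014 + 0.078 = 0.169.
P(S=c | R=c) = 0.078/0.169 = 0.4615.

0.4615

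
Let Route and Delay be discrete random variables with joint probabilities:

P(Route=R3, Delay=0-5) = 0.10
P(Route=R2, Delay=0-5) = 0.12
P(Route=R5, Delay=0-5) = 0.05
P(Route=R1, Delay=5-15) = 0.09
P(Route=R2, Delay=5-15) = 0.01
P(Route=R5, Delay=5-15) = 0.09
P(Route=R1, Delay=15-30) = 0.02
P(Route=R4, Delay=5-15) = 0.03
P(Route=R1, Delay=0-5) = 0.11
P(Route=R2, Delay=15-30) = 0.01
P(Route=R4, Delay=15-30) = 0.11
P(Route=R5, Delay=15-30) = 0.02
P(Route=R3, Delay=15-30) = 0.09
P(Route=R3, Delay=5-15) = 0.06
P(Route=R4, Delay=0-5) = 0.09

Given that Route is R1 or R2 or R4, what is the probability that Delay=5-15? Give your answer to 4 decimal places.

0.2203

P(Route=R1) = 0.11 + 0.09 + 0.02 = 0.22.
P(Route=R2) = 0.12 + 0.01 + 0.01 = 0.14.
P(Route=R4) = 0.09 + 0.03 + 0.11 = 0.23.
P(Route ∈ {R1, R2, R4}) = 0.22 + 0.14 + 0.23 = 0.59; P(Delay=5-15, Route ∈ {R1, R2, R4}) = 0.09 + 0.01 + 0.03 = 0.13.
P(Delay=5-15 | Route ∈ {R1, R2, R4}) = 0.13/0.59 = 0.2203.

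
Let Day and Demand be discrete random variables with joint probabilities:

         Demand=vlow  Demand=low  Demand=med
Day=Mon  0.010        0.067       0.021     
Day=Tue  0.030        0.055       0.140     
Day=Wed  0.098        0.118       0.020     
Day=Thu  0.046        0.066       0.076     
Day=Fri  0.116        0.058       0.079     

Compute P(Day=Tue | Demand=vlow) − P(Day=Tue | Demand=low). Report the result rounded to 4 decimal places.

P(Demand=vlow) = 0.010 + 0.030 + 0.098 + 0.046 + 0.116 = 0.300; P(Day=Tue | Demand=vlow) = 0.030/0.300 = 0.10000.
P(Demand=low) = 0.067 + 0.055 + 0.118 + 0.066 + 0.058 = 0.364; P(Day=Tue | Demand=low) = 0.055/0.364 = 0.15110.
Difference = -0.0511.

-0.0511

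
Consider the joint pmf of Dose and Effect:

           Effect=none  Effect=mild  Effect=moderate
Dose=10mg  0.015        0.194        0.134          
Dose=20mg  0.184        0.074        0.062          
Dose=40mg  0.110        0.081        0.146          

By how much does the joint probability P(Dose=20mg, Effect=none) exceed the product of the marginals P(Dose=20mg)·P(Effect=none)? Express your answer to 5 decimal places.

P(Dose=20mg) = 0.184 + 0.074 + 0.062 = 0.320.
P(Effect=none) = 0.015 + 0.184 + 0.110 = 0.309.
P(Dose=20mg, Effect=none) − P(Dose=20mg)P(Effect=none) = 0.184 − 0.320×0.309 = 0.08512.

0.08512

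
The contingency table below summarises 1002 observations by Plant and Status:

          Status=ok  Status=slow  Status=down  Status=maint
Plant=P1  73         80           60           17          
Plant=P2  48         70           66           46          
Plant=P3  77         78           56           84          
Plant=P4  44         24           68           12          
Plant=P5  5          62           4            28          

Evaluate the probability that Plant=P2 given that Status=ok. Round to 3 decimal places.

0.194

Total with Status=ok: 73 + 48 + 77 + 44 + 5 = 247.
P(Plant=P2 | Status=ok) = 48/247 = 0.194.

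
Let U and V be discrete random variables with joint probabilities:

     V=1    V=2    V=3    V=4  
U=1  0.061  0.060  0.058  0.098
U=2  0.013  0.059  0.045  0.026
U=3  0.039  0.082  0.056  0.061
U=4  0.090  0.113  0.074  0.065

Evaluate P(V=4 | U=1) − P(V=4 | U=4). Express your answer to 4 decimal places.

P(U=1) = 0.061 + 0.060 + 0.058 + 0.098 = 0.277; P(V=4 | U=1) = 0.098/0.277 = 0.35379.
P(U=4) = 0.090 + 0.113 + 0.074 + 0.065 = 0.342; P(V=4 | U=4) = 0.065/0.342 = 0.19006.
Difference = 0.1637.

0.1637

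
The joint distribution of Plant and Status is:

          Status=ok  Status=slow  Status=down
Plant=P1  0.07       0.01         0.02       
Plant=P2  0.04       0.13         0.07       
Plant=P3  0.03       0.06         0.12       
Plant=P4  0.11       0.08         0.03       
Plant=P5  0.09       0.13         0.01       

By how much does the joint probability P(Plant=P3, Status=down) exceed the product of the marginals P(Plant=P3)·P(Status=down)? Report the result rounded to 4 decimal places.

0.0675

P(Plant=P3) = 0.03 + 0.06 + 0.12 = 0.21.
P(Status=down) = 0.02 + 0.07 + 0.12 + 0.03 + 0.01 = 0.25.
P(Plant=P3, Status=down) − P(Plant=P3)P(Status=down) = 0.12 − 0.21×0.25 = 0.0675.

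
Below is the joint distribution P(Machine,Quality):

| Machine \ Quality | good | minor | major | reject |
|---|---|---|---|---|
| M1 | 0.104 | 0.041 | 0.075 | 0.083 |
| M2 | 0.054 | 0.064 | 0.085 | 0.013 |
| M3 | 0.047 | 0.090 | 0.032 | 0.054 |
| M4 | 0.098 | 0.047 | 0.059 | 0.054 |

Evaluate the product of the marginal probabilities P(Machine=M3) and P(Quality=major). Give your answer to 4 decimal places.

P(Machine=M3) = 0.047 + 0.090 + 0.032 + 0.054 = 0.223.
P(Quality=major) = 0.075 + 0.085 + 0.032 + 0.059 = 0.251.
Product: 0.223 × 0.251 = 0.0560.

0.0560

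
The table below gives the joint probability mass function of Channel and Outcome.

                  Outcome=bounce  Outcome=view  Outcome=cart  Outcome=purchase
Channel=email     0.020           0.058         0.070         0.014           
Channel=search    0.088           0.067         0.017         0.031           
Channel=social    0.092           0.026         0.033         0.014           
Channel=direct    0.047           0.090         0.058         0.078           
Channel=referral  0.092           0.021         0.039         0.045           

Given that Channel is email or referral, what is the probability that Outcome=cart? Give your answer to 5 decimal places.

0.30362

P(Channel=email) = 0.020 + 0.058 + 0.070 + 0.014 = 0.162.
P(Channel=referral) = 0.092 + 0.021 + 0.039 + 0.045 = 0.197.
P(Channel ∈ {email, referral}) = 0.162 + 0.197 = 0.359; P(Outcome=cart, Channel ∈ {email, referral}) = 0.070 + 0.039 = 0.109.
P(Outcome=cart | Channel ∈ {email, referral}) = 0.109/0.359 = 0.30362.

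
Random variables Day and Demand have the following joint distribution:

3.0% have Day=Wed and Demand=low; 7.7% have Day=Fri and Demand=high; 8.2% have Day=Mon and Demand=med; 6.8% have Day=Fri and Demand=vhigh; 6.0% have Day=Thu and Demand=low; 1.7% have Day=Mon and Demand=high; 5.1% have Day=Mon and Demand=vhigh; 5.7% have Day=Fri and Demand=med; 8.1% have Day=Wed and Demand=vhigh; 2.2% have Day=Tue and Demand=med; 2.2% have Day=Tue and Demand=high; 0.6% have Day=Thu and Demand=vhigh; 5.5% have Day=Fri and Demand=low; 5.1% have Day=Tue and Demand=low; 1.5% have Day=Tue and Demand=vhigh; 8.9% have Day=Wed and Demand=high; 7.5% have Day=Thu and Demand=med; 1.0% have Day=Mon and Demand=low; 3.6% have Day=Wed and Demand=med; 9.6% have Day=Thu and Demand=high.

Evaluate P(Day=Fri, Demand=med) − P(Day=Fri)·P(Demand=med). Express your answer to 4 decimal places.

-0.0129

P(Day=Fri) = 0.055 + 0.057 + 0.077 + 0.068 = 0.257.
P(Demand=med) = 0.082 + 0.022 + 0.036 + 0.075 + 0.057 = 0.272.
P(Day=Fri, Demand=med) − P(Day=Fri)P(Demand=med) = 0.057 − 0.257×0.272 = -0.0129.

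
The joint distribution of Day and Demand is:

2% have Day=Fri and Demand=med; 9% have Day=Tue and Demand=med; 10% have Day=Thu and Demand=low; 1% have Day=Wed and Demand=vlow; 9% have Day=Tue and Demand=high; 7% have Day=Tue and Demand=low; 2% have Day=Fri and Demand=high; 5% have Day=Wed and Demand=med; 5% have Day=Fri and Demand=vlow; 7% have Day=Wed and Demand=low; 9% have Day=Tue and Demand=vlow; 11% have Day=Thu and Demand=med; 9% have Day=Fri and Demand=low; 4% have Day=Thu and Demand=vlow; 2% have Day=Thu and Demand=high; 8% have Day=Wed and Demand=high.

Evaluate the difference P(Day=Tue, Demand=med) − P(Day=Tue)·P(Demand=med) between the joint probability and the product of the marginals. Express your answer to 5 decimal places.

P(Day=Tue) = 0.09 + 0.07 + 0.09 + 0.09 = 0.34.
P(Demand=med) = 0.09 + 0.05 + 0.11 + 0.02 = 0.27.
P(Day=Tue, Demand=med) − P(Day=Tue)P(Demand=med) = 0.09 − 0.34×0.27 = -0.00180.

-0.00180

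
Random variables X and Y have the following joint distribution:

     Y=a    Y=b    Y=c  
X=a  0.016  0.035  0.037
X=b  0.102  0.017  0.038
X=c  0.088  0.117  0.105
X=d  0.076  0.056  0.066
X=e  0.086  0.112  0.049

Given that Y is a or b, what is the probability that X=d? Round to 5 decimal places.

P(Y=a) = 0.016 + 0.102 + 0.088 + 0.076 + 0.086 = 0.368.
P(Y=b) = 0.035 + 0.017 + 0.117 + 0.056 + 0.112 = 0.337.
P(Y ∈ {a, b}) = 0.368 + 0.337 = 0.705; P(X=d, Y ∈ {a, b}) = 0.076 + 0.056 = 0.132.
P(X=d | Y ∈ {a, b}) = 0.132/0.705 = 0.18723.

0.18723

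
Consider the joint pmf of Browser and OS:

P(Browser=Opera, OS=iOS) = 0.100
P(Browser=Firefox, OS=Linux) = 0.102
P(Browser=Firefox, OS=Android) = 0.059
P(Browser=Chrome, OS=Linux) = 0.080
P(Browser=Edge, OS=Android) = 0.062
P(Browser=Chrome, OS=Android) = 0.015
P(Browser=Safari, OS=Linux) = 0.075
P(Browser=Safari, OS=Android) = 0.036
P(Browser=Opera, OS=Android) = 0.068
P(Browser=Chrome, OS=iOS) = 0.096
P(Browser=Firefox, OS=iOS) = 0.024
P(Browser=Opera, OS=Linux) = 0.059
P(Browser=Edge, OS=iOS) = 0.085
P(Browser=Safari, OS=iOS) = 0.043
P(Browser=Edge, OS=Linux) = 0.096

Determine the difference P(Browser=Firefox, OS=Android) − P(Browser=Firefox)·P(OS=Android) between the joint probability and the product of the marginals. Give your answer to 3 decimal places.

P(Browser=Firefox) = 0.102 + 0.024 + 0.059 = 0.185.
P(OS=Android) = 0.015 + 0.059 + 0.036 + 0.062 + 0.068 = 0.240.
P(Browser=Firefox, OS=Android) − P(Browser=Firefox)P(OS=Android) = 0.059 − 0.185×0.240 = 0.015.

0.015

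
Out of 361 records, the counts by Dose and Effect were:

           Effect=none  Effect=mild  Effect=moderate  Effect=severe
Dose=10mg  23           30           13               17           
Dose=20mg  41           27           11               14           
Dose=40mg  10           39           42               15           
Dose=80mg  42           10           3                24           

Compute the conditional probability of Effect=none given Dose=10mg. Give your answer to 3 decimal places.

0.277

Total with Dose=10mg: 23 + 30 + 13 + 17 = 83.
P(Effect=none | Dose=10mg) = 23/83 = 0.277.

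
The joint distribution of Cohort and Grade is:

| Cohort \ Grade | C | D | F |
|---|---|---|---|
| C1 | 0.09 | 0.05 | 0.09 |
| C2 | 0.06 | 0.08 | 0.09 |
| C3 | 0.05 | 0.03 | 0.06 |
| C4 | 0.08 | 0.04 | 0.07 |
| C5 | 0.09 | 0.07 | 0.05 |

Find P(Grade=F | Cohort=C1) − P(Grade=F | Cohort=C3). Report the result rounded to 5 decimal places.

-0.03727

P(Cohort=C1) = 0.09 + 0.05 + 0.09 = 0.23; P(Grade=F | Cohort=C1) = 0.09/0.23 = 0.391304.
P(Cohort=C3) = 0.05 + 0.03 + 0.06 = 0.14; P(Grade=F | Cohort=C3) = 0.06/0.14 = 0.428571.
Difference = -0.03727.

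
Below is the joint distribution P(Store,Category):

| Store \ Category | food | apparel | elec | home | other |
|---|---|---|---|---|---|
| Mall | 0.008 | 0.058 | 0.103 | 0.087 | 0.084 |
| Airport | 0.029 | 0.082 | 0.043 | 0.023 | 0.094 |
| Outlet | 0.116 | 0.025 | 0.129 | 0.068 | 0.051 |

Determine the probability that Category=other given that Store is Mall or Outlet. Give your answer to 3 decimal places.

P(Store=Mall) = 0.008 + 0.058 + 0.103 + 0.087 + 0.084 = 0.340.
P(Store=Outlet) = 0.116 + 0.025 + 0.129 + 0.068 + 0.051 = 0.389.
P(Store ∈ {Mall, Outlet}) = 0.340 + 0.389 = 0.729; P(Category=other, Store ∈ {Mall, Outlet}) = 0.084 + 0.051 = 0.135.
P(Category=other | Store ∈ {Mall, Outlet}) = 0.135/0.729 = 0.185.

0.185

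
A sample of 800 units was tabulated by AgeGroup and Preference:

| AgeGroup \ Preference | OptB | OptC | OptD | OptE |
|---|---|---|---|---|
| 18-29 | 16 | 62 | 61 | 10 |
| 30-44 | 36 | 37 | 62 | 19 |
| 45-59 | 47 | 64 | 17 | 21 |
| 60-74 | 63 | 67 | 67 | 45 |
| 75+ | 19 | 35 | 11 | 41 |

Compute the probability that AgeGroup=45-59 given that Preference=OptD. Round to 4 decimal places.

0.0780

Total with Preference=OptD: 61 + 62 + 17 + 67 + 11 = 218.
P(AgeGroup=45-59 | Preference=OptD) = 17/218 = 0.0780.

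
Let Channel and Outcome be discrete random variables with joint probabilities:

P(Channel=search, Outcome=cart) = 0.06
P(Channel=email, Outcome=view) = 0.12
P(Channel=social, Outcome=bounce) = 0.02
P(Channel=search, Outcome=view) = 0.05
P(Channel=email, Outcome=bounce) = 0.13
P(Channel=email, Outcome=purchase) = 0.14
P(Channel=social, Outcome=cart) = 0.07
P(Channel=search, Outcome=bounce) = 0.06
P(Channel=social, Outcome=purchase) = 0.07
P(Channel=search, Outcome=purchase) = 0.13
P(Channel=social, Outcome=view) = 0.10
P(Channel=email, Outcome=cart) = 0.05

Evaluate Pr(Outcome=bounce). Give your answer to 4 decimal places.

0.2100

P(Outcome=bounce) = 0.13 + 0.06 + 0.02 = 0.21.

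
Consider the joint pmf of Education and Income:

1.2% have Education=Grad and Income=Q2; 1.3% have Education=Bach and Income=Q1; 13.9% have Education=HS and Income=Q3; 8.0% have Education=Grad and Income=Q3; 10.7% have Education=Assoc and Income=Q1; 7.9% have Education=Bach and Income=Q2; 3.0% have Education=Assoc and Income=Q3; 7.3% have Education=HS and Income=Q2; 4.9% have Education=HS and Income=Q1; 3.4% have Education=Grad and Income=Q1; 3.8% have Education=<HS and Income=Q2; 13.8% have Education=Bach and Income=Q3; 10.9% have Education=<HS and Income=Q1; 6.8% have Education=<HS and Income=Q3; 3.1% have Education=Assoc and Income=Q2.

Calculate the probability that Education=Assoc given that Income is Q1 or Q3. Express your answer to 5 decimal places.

P(Income=Q1) = 0.109 + 0.049 + 0.107 + 0.013 + 0.034 = 0.312.
P(Income=Q3) = 0.068 + 0.139 + 0.030 + 0.138 + 0.080 = 0.455.
P(Income ∈ {Q1, Q3}) = 0.312 + 0.455 = 0.767; P(Education=Assoc, Income ∈ {Q1, Q3}) = 0.107 + 0.030 = 0.137.
P(Education=Assoc | Income ∈ {Q1, Q3}) = 0.137/0.767 = 0.17862.

0.17862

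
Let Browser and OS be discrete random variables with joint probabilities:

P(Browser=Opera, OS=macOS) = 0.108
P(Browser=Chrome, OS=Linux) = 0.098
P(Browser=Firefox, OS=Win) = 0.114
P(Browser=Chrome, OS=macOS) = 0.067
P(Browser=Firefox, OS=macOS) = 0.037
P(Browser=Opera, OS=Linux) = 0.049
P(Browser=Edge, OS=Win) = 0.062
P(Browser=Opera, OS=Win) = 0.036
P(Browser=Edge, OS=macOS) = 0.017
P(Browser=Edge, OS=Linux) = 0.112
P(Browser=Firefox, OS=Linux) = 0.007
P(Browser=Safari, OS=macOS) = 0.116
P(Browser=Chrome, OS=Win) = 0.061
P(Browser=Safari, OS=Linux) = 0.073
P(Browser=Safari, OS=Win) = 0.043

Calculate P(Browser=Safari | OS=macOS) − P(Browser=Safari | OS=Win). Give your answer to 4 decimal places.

0.2002

P(OS=macOS) = 0.067 + 0.037 + 0.116 + 0.017 + 0.108 = 0.345; P(Browser=Safari | OS=macOS) = 0.116/0.345 = 0.33623.
P(OS=Win) = 0.061 + 0.114 + 0.043 + 0.062 + 0.036 = 0.316; P(Browser=Safari | OS=Win) = 0.043/0.316 = 0.13608.
Difference = 0.2002.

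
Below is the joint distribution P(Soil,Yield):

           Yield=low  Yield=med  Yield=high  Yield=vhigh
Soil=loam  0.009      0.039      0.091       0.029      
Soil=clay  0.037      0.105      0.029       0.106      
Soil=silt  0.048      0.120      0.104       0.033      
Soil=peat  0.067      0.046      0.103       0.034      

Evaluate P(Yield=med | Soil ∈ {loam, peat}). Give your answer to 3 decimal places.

P(Soil=loam) = 0.009 + 0.039 + 0.091 + 0.029 = 0.168.
P(Soil=peat) = 0.067 + 0.046 + 0.103 + 0.034 = 0.250.
P(Soil ∈ {loam, peat}) = 0.168 + 0.250 = 0.418; P(Yield=med, Soil ∈ {loam, peat}) = 0.039 + 0.046 = 0.085.
P(Yield=med | Soil ∈ {loam, peat}) = 0.085/0.418 = 0.203.

0.203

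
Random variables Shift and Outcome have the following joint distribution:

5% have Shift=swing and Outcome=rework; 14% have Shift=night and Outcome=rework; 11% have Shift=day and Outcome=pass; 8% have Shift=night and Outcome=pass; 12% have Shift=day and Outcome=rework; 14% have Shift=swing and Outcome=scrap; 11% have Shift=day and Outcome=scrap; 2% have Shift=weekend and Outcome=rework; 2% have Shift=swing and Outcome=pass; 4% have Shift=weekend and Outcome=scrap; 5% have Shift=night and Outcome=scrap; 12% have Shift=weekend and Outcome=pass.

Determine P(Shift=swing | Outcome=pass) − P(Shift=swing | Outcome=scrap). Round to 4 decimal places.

P(Outcome=pass) = 0.11 + 0.02 + 0.08 + 0.12 = 0.33; P(Shift=swing | Outcome=pass) = 0.02/0.33 = 0.06061.
P(Outcome=scrap) = 0.11 + 0.14 + 0.05 + 0.04 = 0.34; P(Shift=swing | Outcome=scrap) = 0.14/0.34 = 0.41176.
Difference = -0.3512.

-0.3512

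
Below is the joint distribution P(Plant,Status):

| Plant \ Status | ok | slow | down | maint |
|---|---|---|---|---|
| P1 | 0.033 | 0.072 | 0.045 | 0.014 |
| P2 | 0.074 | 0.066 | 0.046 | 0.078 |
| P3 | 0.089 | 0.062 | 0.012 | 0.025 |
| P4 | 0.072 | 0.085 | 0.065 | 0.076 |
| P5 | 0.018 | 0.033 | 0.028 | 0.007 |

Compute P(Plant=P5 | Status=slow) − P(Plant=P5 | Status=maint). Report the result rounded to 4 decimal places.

0.0688

P(Status=slow) = 0.072 + 0.066 + 0.062 + 0.085 + 0.033 = 0.318; P(Plant=P5 | Status=slow) = 0.033/0.318 = 0.10377.
P(Status=maint) = 0.014 + 0.078 + 0.025 + 0.076 + 0.007 = 0.200; P(Plant=P5 | Status=maint) = 0.007/0.200 = 0.03500.
Difference = 0.0688.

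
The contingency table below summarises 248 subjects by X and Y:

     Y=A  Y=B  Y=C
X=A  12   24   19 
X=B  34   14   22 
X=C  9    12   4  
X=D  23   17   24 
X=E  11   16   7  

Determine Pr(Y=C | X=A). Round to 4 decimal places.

0.3455

Total with X=A: 12 + 24 + 19 = 55.
P(Y=C | X=A) = 19/55 = 0.3455.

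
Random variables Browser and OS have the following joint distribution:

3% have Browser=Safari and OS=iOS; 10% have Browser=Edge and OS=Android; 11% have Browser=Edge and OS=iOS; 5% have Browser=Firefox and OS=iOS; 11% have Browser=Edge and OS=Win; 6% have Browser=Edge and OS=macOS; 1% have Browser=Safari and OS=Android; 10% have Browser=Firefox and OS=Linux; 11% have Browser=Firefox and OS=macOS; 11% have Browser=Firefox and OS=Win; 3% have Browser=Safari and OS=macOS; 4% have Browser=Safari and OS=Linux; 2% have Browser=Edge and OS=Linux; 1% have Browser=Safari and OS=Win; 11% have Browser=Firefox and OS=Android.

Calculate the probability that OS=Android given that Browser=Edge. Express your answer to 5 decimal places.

0.25000

P(Browser=Edge) = 0.11 + 0.06 + 0.02 + 0.11 + 0.10 = 0.40.
P(OS=Android | Browser=Edge) = 0.10/0.40 = 0.25000.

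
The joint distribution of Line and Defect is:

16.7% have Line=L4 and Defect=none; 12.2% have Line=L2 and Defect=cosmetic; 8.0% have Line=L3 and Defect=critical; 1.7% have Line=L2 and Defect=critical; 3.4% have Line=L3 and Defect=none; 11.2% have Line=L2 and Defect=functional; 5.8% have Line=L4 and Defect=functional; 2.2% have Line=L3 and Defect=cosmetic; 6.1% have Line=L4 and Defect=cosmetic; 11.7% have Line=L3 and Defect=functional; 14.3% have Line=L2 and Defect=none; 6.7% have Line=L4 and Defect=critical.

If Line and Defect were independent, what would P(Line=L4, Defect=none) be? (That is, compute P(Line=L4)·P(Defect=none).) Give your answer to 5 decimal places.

P(Line=L4) = 0.167 + 0.061 + 0.058 + 0.067 = 0.353.
P(Defect=none) = 0.143 + 0.034 + 0.167 = 0.344.
Product: 0.353 × 0.344 = 0.12143.

0.12143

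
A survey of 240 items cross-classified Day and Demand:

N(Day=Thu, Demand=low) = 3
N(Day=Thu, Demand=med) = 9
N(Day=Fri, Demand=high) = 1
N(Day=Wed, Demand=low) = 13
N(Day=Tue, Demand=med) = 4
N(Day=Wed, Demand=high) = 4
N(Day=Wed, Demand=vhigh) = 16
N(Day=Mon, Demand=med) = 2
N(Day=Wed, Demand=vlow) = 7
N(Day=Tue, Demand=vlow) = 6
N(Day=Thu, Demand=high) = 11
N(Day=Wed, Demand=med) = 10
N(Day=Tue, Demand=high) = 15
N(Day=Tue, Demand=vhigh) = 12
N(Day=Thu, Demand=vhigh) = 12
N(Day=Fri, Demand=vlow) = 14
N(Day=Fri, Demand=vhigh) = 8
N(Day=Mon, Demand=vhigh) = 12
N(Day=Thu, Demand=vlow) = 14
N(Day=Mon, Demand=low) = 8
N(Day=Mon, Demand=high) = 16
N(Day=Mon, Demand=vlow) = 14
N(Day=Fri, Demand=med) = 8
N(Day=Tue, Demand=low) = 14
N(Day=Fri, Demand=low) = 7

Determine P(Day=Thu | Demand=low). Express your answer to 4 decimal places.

Total with Demand=low: 8 + 14 + 13 + 3 + 7 = 45.
P(Day=Thu | Demand=low) = 3/45 = 0.0667.

0.0667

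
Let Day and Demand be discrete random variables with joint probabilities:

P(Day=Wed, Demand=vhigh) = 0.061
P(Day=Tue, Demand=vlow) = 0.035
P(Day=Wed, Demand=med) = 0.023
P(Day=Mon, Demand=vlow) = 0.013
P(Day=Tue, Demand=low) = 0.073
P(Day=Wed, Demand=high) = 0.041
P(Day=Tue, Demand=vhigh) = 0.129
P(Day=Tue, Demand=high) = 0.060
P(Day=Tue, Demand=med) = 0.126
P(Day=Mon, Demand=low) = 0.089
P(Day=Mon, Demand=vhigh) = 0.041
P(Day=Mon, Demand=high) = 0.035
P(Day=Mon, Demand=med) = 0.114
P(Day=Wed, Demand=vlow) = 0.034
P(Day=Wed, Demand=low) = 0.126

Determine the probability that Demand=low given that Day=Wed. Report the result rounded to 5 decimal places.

0.44211

P(Day=Wed) = 0.034 + 0.126 + 0.023 + 0.041 + 0.061 = 0.285.
P(Demand=low | Day=Wed) = 0.126/0.285 = 0.44211.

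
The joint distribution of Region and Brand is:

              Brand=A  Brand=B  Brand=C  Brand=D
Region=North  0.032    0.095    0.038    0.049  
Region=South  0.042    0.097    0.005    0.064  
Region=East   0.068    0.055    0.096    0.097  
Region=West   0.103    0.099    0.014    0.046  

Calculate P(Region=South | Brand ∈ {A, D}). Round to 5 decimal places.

P(Brand=A) = 0.032 + 0.042 + 0.068 + 0.103 = 0.245.
P(Brand=D) = 0.049 + 0.064 + 0.097 + 0.046 = 0.256.
P(Brand ∈ {A, D}) = 0.245 + 0.256 = 0.501; P(Region=South, Brand ∈ {A, D}) = 0.042 + 0.064 = 0.106.
P(Region=South | Brand ∈ {A, D}) = 0.106/0.501 = 0.21158.

0.21158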